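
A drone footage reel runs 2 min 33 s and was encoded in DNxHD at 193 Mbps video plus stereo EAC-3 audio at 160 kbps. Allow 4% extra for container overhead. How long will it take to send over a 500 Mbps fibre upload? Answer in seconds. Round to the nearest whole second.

2 min 33 s = 153 s
Audio: 160 kbps = 0.160 Mbps.
Total bitrate: 193.160 Mbps.
File: 193.160 Mbps × 153 s = 29553.5 Mb.
With 4% container overhead: ×1.04. → 30735.6 Mb.
At 500 Mbps: 30735.6 / 500 = 61.5 s ≈ 61.5 seconds.

61 seconds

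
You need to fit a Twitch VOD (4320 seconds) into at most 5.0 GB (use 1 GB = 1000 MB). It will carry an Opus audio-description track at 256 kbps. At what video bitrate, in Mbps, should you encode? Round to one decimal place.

Budget: 5.0 GB = 40000.0 Mb.
Total bitrate budget: 40000.0 Mb / 4320 s = 9.259 Mbps.
Audio: 256 kbps = 0.256 Mbps.
Video: 9.259 − 0.256 = 9.003 Mbps.

9.0 Mbps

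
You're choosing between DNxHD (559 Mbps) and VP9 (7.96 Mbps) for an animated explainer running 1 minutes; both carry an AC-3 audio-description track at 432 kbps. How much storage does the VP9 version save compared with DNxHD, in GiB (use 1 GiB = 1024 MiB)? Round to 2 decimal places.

Audio: 432 kbps = 0.432 Mbps.
DNxHD: 559.432 Mbps × 60 s = 33565.9 Mb = 3.908 GiB.
VP9: 8.392 Mbps × 60 s = 503.5 Mb = 0.059 GiB.
Saving: 3.908 − 0.059 = 3.849 GiB.

3.85 GiB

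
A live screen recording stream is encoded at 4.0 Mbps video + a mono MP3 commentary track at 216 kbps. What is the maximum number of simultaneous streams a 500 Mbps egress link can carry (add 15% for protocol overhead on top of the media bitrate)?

Audio: 216 kbps = 0.216 Mbps.
Per-viewer media rate: 4.216 Mbps.
On the wire with 15% overhead: 4.848 Mbps.
500 Mbps = 500.0 Mbps; 500.0 / 4.848 = 103.13 → 103 viewers.

103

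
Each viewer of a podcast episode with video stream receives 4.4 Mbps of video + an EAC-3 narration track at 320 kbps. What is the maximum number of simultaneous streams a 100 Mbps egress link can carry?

21

Audio: 320 kbps = 0.320 Mbps.
Per-viewer media rate: 4.720 Mbps.
100 Mbps = 100.0 Mbps; 100.0 / 4.720 = 21.19 → 21 viewers.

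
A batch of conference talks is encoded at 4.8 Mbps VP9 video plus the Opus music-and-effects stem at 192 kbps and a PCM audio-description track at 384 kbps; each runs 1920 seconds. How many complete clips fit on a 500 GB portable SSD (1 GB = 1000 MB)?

Audio total: 192 + 384 = 576 kbps = 0.576 Mbps.
Total bitrate: 5.376 Mbps.
Per item: 5.376 Mbps × 1920 s = 10,322 Mb = 1,290 MB.
Capacity: 500 GB = 4,000,000 Mb; 387.52 items → 387 complete.

387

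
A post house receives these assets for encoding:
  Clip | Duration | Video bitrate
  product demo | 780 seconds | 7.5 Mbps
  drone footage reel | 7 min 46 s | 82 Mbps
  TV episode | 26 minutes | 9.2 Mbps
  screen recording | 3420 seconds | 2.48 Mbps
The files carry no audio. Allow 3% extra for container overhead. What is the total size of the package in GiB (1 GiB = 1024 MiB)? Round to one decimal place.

8.0 GiB

product demo: 7.500 Mbps × 780 s × 1.03 = 6025.5 Mb
drone footage reel: 82.000 Mbps × 466 s × 1.03 = 39358.4 Mb
TV episode: 9.200 Mbps × 1560 s × 1.03 = 14782.6 Mb
screen recording: 2.480 Mbps × 3420 s × 1.03 = 8736.0 Mb
Total: 68902.5 Mb = 8612.8 MB.
= 8.021 GiB.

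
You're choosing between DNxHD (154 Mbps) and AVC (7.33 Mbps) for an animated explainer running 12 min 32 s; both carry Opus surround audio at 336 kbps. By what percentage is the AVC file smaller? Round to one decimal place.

95.0%

12 min 32 s = 752 s
Audio: 336 kbps = 0.336 Mbps.
DNxHD: 154.336 Mbps × 752 s = 116060.7 Mb = 14.508 GB.
AVC: 7.666 Mbps × 752 s = 5764.8 Mb = 0.721 GB.
Reduction: (1 − 0.721/14.508) × 100 = 95.03%.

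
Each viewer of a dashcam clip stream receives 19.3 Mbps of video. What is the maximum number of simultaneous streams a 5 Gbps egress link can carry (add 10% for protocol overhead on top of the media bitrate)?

On the wire with 10% overhead: 21.230 Mbps.
5 Gbps = 5,000 Mbps; 5,000 / 21.230 = 235.52 → 235 viewers.

235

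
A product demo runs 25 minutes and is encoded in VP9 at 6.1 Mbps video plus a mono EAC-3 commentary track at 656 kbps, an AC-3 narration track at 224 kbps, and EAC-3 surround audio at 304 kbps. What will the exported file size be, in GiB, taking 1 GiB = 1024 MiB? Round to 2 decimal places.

25 min = 1500 s
Audio total: 656 + 224 + 304 = 1184 kbps = 1.184 Mbps.
Total bitrate: 6.1 + 1.184 = 7.284 Mbps.
Stream data: 7.284 Mbps × 1500 s = 10926.0 Mb.
10,926 Mb = 1,365,750,000 bytes ÷ 1,073,741,824 = 1.272 GiB.

1.27 GiB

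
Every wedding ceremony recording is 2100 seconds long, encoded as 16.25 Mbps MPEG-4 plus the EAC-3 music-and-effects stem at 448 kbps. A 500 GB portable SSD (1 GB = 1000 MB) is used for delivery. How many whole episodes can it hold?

Audio: 448 kbps = 0.448 Mbps.
Total bitrate: 16.698 Mbps.
Per item: 16.698 Mbps × 2100 s = 35,066 Mb = 4,383 MB.
Capacity: 500 GB = 4,000,000 Mb; 114.07 items → 114 complete.

114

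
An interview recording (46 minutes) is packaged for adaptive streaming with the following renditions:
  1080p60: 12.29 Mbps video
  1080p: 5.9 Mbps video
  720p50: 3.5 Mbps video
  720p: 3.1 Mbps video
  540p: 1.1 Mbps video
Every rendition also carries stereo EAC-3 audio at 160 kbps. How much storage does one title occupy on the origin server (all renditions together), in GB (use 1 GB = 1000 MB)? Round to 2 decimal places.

46 min = 2760 s
Audio: 160 kbps = 0.160 Mbps.
Sum of rendition bitrates: (12.29+0.160) + (5.9+0.160) + (3.5+0.160) + (3.1+0.160) + (1.1+0.160) = 26.690 Mbps.
× 2760 s = 73,664 Mb = 9,208 MB = 9.208 GB.

9.21 GB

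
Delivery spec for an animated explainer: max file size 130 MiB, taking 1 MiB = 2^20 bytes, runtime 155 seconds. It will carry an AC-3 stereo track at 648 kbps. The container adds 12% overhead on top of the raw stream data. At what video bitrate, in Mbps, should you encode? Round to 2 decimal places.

Budget: 130 MiB = 1090.5 Mb.
Stream payload after overhead: 1090.5 / 1.12 = 973.7 Mb.
Total bitrate budget: 973.7 Mb / 155 s = 6.282 Mbps.
Audio: 648 kbps = 0.648 Mbps.
Video: 6.282 − 0.648 = 5.634 Mbps.

5.63 Mbps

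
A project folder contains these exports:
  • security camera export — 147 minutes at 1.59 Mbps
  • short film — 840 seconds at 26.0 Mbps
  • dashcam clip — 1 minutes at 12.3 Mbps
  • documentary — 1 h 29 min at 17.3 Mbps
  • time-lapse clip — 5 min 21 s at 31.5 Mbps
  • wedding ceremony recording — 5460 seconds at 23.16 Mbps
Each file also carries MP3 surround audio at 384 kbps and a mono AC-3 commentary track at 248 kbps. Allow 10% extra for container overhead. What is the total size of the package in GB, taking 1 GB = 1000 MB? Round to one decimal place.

38.3 GB

Audio total: 384 + 248 = 632 kbps = 0.632 Mbps.
security camera export: 2.222 Mbps × 8820 s × 1.10 = 21557.8 Mb
short film: 26.632 Mbps × 840 s × 1.10 = 24608.0 Mb
dashcam clip: 12.932 Mbps × 60 s × 1.10 = 853.5 Mb
documentary: 17.932 Mbps × 5340 s × 1.10 = 105332.6 Mb
time-lapse clip: 32.132 Mbps × 321 s × 1.10 = 11345.8 Mb
wedding ceremony recording: 23.792 Mbps × 5460 s × 1.10 = 142894.8 Mb
Total: 306592.5 Mb = 38324.1 MB.
= 38.32 GB.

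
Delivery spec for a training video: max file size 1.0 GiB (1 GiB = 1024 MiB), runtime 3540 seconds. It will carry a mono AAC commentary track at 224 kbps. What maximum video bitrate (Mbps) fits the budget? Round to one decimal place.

2.2 Mbps

Budget: 1.0 GiB = 8589.9 Mb.
Total bitrate budget: 8589.9 Mb / 3540 s = 2.427 Mbps.
Audio: 224 kbps = 0.224 Mbps.
Video: 2.427 − 0.224 = 2.203 Mbps.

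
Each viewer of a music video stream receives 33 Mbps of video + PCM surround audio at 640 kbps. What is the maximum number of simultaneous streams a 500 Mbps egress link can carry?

14

Audio: 640 kbps = 0.640 Mbps.
Per-viewer media rate: 33.640 Mbps.
500 Mbps = 500.0 Mbps; 500.0 / 33.640 = 14.86 → 14 viewers.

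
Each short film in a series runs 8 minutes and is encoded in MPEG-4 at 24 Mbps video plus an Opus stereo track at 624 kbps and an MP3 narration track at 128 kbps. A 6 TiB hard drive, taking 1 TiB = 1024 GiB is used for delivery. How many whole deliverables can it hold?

8 min = 480 s
Audio total: 624 + 128 = 752 kbps = 0.752 Mbps.
Total bitrate: 24.752 Mbps.
Per item: 24.752 Mbps × 480 s = 11,881 Mb = 1,485 MB.
Capacity: 6 TiB = 52,776,558 Mb; 4442.11 items → 4442 complete.

4442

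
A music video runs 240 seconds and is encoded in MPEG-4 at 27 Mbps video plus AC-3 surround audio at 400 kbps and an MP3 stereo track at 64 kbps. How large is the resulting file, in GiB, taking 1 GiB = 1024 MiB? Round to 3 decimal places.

0.767 GiB

Audio total: 400 + 64 = 464 kbps = 0.464 Mbps.
Total bitrate: 27 + 0.464 = 27.464 Mbps.
Stream data: 27.464 Mbps × 240 s = 6591.4 Mb.
6,591 Mb = 823,920,000 bytes ÷ 1,073,741,824 = 0.7673 GiB.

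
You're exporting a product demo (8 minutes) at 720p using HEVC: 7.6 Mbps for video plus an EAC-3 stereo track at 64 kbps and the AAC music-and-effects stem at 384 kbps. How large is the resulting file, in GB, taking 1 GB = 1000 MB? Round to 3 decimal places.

8 min = 480 s
Audio total: 64 + 384 = 448 kbps = 0.448 Mbps.
Total bitrate: 7.6 + 0.448 = 8.048 Mbps.
Stream data: 8.048 Mbps × 480 s = 3863.0 Mb.
3,863 Mb ÷ 8 = 482.9 MB → 0.4829 GB.

0.483 GB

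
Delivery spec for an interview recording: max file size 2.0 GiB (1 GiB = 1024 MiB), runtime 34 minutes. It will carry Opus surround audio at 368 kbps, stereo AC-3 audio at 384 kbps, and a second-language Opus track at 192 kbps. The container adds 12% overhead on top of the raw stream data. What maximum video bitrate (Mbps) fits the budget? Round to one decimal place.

Budget: 2.0 GiB = 17179.9 Mb.
Stream payload after overhead: 17179.9 / 1.12 = 15339.2 Mb.
34 min = 2040 s
Total bitrate budget: 15339.2 Mb / 2040 s = 7.519 Mbps.
Audio total: 368 + 384 + 192 = 944 kbps = 0.944 Mbps.
Video: 7.519 − 0.944 = 6.575 Mbps.

6.6 Mbps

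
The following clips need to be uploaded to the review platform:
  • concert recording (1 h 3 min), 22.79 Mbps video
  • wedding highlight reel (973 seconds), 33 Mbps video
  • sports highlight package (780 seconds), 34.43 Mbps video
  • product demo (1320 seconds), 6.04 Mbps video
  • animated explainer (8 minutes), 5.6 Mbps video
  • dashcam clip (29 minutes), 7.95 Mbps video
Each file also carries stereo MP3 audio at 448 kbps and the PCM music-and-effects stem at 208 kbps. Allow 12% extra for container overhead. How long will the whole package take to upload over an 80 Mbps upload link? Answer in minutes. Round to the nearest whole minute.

Audio total: 448 + 208 = 656 kbps = 0.656 Mbps.
concert recording: 23.446 Mbps × 3780 s × 1.12 = 99261.0 Mb
wedding highlight reel: 33.656 Mbps × 973 s × 1.12 = 36677.0 Mb
sports highlight package: 35.086 Mbps × 780 s × 1.12 = 30651.1 Mb
product demo: 6.696 Mbps × 1320 s × 1.12 = 9899.4 Mb
animated explainer: 6.256 Mbps × 480 s × 1.12 = 3363.2 Mb
dashcam clip: 8.606 Mbps × 1740 s × 1.12 = 16771.4 Mb
Total: 196623.0 Mb = 24577.9 MB.
At 80 Mbps: 196623.0 / 80 = 2458 s ≈ 41 minutes.

41 minutes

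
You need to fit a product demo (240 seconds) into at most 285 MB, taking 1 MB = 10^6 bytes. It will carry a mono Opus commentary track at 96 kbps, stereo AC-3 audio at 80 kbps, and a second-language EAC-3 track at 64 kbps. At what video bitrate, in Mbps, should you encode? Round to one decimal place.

9.3 Mbps

Budget: 285 MB = 2280.0 Mb.
Total bitrate budget: 2280.0 Mb / 240 s = 9.500 Mbps.
Audio total: 96 + 80 + 64 = 240 kbps = 0.240 Mbps.
Video: 9.500 − 0.240 = 9.260 Mbps.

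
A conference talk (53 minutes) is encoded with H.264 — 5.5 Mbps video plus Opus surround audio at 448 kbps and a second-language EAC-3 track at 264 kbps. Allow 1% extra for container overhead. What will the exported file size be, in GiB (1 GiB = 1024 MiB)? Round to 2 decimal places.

2.32 GiB

53 min = 3180 s
Audio total: 448 + 264 = 712 kbps = 0.712 Mbps.
Total bitrate: 5.5 + 0.712 = 6.212 Mbps.
Stream data: 6.212 Mbps × 3180 s = 19754.2 Mb.
With 1% container overhead: ×1.01.
19,952 Mb = 2,493,962,700 bytes ÷ 1,073,741,824 = 2.323 GiB.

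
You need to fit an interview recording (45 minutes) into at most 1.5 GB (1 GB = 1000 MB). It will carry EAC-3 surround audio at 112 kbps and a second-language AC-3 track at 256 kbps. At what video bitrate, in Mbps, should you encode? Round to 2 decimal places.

4.08 Mbps

Budget: 1.5 GB = 12000.0 Mb.
45 min = 2700 s
Total bitrate budget: 12000.0 Mb / 2700 s = 4.444 Mbps.
Audio total: 112 + 256 = 368 kbps = 0.368 Mbps.
Video: 4.444 − 0.368 = 4.076 Mbps.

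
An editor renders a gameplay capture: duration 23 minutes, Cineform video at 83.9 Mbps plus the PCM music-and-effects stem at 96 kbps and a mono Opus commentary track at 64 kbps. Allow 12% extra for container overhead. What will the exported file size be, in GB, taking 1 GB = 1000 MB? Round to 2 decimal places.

23 min = 1380 s
Audio total: 96 + 64 = 160 kbps = 0.160 Mbps.
Total bitrate: 83.9 + 0.160 = 84.060 Mbps.
Stream data: 84.060 Mbps × 1380 s = 116002.8 Mb.
With 12% container overhead: ×1.12.
129,923 Mb ÷ 8 = 16,240 MB → 16.24 GB.

16.24 GB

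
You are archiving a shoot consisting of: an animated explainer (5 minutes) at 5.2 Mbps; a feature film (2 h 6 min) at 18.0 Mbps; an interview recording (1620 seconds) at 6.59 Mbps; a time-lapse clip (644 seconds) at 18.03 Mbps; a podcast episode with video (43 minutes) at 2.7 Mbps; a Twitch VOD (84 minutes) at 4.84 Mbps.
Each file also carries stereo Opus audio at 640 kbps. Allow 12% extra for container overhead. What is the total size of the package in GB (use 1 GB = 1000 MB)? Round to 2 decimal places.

28.37 GB

Audio: 640 kbps = 0.640 Mbps.
animated explainer: 5.840 Mbps × 300 s × 1.12 = 1962.2 Mb
feature film: 18.640 Mbps × 7560 s × 1.12 = 157828.6 Mb
interview recording: 7.230 Mbps × 1620 s × 1.12 = 13118.1 Mb
time-lapse clip: 18.670 Mbps × 644 s × 1.12 = 13466.3 Mb
podcast episode with video: 3.340 Mbps × 2580 s × 1.12 = 9651.3 Mb
Twitch VOD: 5.480 Mbps × 5040 s × 1.12 = 30933.5 Mb
Total: 226960.0 Mb = 28370.0 MB.
= 28.37 GB.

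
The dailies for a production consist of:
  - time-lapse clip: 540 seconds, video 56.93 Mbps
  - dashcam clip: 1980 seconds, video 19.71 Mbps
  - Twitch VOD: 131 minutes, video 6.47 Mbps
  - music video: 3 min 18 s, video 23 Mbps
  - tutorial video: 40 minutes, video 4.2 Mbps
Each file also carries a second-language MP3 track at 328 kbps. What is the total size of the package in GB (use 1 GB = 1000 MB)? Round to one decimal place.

17.4 GB

Audio: 328 kbps = 0.328 Mbps.
time-lapse clip: 57.258 Mbps × 540 s = 30919.3 Mb
dashcam clip: 20.038 Mbps × 1980 s = 39675.2 Mb
Twitch VOD: 6.798 Mbps × 7860 s = 53432.3 Mb
music video: 23.328 Mbps × 198 s = 4618.9 Mb
tutorial video: 4.528 Mbps × 2400 s = 10867.2 Mb
Total: 139513.0 Mb = 17439.1 MB.
= 17.44 GB.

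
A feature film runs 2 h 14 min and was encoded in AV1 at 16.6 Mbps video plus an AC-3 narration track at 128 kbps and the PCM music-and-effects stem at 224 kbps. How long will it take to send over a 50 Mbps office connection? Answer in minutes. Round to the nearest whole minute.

45 minutes

2 h 14 min = 134 min = 8040 s
Audio total: 128 + 224 = 352 kbps = 0.352 Mbps.
Total bitrate: 16.952 Mbps.
File: 16.952 Mbps × 8040 s = 136294.1 Mb.
At 50 Mbps: 136294.1 / 50 = 2725.9 s ≈ 45.4 minutes.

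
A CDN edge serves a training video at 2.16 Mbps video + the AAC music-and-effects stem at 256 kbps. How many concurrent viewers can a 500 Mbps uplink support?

206

Audio: 256 kbps = 0.256 Mbps.
Per-viewer media rate: 2.416 Mbps.
500 Mbps = 500.0 Mbps; 500.0 / 2.416 = 206.95 → 206 viewers.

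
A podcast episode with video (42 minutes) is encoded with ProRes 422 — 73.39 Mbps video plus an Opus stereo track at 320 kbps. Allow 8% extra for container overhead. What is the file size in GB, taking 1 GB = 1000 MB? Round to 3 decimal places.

42 min = 2520 s
Audio: 320 kbps = 0.320 Mbps.
Total bitrate: 73.39 + 0.320 = 73.710 Mbps.
Stream data: 73.710 Mbps × 2520 s = 185749.2 Mb.
With 8% container overhead: ×1.08.
200,609 Mb ÷ 8 = 25,076 MB → 25.08 GB.

25.076 GB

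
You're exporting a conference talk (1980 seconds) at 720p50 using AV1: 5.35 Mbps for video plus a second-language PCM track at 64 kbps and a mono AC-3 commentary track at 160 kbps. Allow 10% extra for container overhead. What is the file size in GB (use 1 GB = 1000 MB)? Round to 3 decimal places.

1.518 GB

Audio total: 64 + 160 = 224 kbps = 0.224 Mbps.
Total bitrate: 5.35 + 0.224 = 5.574 Mbps.
Stream data: 5.574 Mbps × 1980 s = 11036.5 Mb.
With 10% container overhead: ×1.10.
12,140 Mb ÷ 8 = 1,518 MB → 1.518 GB.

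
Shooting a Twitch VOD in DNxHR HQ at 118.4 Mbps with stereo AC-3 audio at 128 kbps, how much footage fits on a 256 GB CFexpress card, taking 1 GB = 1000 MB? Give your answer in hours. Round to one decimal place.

4.8 hours

Audio: 128 kbps = 0.128 Mbps.
Total bitrate: 118.4 + 0.128 = 118.528 Mbps.
Capacity: 256 GB = 2,048,000 Mb.
Recording time: 2,048,000 / 118.528 = 17,279 s ≈ 4.80 hours.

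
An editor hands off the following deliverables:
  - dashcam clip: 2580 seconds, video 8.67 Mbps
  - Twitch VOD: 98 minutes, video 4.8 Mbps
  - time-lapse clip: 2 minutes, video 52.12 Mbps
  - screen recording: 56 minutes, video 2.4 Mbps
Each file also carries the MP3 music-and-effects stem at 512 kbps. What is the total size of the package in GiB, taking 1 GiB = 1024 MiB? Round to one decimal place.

Audio: 512 kbps = 0.512 Mbps.
dashcam clip: 9.182 Mbps × 2580 s = 23689.6 Mb
Twitch VOD: 5.312 Mbps × 5880 s = 31234.6 Mb
time-lapse clip: 52.632 Mbps × 120 s = 6315.8 Mb
screen recording: 2.912 Mbps × 3360 s = 9784.3 Mb
Total: 71024.3 Mb = 8878.0 MB.
= 8.268 GiB.

8.3 GiB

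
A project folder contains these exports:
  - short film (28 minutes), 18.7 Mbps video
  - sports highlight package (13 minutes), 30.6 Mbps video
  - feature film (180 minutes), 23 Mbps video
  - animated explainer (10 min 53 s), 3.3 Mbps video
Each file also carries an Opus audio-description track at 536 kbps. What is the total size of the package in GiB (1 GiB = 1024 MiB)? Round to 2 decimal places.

36.47 GiB

Audio: 536 kbps = 0.536 Mbps.
short film: 19.236 Mbps × 1680 s = 32316.5 Mb
sports highlight package: 31.136 Mbps × 780 s = 24286.1 Mb
feature film: 23.536 Mbps × 10800 s = 254188.8 Mb
animated explainer: 3.836 Mbps × 653 s = 2504.9 Mb
Total: 313296.3 Mb = 39162.0 MB.
= 36.47 GiB.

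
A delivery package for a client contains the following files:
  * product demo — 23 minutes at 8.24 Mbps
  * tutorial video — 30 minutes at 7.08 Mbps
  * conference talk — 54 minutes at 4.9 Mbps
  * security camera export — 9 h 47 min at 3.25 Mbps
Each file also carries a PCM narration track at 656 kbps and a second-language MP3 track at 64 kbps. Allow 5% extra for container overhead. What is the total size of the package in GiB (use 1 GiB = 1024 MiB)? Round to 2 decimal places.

22.54 GiB

Audio total: 656 + 64 = 720 kbps = 0.720 Mbps.
product demo: 8.960 Mbps × 1380 s × 1.05 = 12983.0 Mb
tutorial video: 7.800 Mbps × 1800 s × 1.05 = 14742.0 Mb
conference talk: 5.620 Mbps × 3240 s × 1.05 = 19119.2 Mb
security camera export: 3.970 Mbps × 35220 s × 1.05 = 146814.6 Mb
Total: 193658.9 Mb = 24207.4 MB.
= 22.54 GiB.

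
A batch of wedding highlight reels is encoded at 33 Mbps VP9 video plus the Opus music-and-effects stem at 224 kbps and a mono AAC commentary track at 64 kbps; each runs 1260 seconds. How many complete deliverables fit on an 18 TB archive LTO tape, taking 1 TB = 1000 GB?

Audio total: 224 + 64 = 288 kbps = 0.288 Mbps.
Total bitrate: 33.288 Mbps.
Per item: 33.288 Mbps × 1260 s = 41,943 Mb = 5,243 MB.
Capacity: 18 TB = 144,000,000 Mb; 3433.24 items → 3433 complete.

3433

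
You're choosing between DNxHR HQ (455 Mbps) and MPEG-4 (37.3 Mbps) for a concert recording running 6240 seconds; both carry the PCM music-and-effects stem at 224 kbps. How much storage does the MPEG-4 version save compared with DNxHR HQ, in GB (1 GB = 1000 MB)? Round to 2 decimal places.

Audio: 224 kbps = 0.224 Mbps.
DNxHR HQ: 455.224 Mbps × 6240 s = 2840597.8 Mb = 355.075 GB.
MPEG-4: 37.524 Mbps × 6240 s = 234149.8 Mb = 29.269 GB.
Saving: 355.075 − 29.269 = 325.806 GB.

325.81 GB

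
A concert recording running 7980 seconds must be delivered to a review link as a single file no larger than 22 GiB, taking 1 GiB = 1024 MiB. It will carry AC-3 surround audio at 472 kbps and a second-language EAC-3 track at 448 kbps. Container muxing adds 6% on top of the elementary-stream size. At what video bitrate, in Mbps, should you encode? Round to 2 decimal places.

Budget: 22 GiB = 188978.6 Mb.
Stream payload after overhead: 188978.6 / 1.06 = 178281.7 Mb.
Total bitrate budget: 178281.7 Mb / 7980 s = 22.341 Mbps.
Audio total: 472 + 448 = 920 kbps = 0.920 Mbps.
Video: 22.341 − 0.920 = 21.421 Mbps.

21.42 Mbps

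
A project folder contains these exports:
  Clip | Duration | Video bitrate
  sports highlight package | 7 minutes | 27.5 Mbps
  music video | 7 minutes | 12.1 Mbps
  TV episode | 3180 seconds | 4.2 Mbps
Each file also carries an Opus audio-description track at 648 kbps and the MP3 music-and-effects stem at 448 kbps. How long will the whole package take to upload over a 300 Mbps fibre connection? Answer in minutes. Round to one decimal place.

Audio total: 648 + 448 = 1096 kbps = 1.096 Mbps.
sports highlight package: 28.596 Mbps × 420 s = 12010.3 Mb
music video: 13.196 Mbps × 420 s = 5542.3 Mb
TV episode: 5.296 Mbps × 3180 s = 16841.3 Mb
Total: 34393.9 Mb = 4299.2 MB.
At 300 Mbps: 34393.9 / 300 = 115 s ≈ 1.91 minutes.

1.9 minutes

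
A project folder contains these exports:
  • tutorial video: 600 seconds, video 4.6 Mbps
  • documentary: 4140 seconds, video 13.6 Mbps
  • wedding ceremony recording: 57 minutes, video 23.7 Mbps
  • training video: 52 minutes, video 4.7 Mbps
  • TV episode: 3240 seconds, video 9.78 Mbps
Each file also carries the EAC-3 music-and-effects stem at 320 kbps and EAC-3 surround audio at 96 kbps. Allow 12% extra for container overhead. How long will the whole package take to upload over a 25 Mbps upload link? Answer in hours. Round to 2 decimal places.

2.40 hours

Audio total: 320 + 96 = 416 kbps = 0.416 Mbps.
tutorial video: 5.016 Mbps × 600 s × 1.12 = 3370.8 Mb
documentary: 14.016 Mbps × 4140 s × 1.12 = 64989.4 Mb
wedding ceremony recording: 24.116 Mbps × 3420 s × 1.12 = 92373.9 Mb
training video: 5.116 Mbps × 3120 s × 1.12 = 17877.4 Mb
TV episode: 10.196 Mbps × 3240 s × 1.12 = 36999.2 Mb
Total: 215610.7 Mb = 26951.3 MB.
At 25 Mbps: 215610.7 / 25 = 8624 s ≈ 2.4 hours.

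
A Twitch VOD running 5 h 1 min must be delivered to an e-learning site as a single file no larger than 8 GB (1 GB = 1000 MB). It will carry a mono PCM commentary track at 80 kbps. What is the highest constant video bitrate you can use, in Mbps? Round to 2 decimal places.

3.46 Mbps

Budget: 8 GB = 64000.0 Mb.
5 h 1 min = 301 min = 18060 s
Total bitrate budget: 64000.0 Mb / 18060 s = 3.544 Mbps.
Audio: 80 kbps = 0.080 Mbps.
Video: 3.544 − 0.080 = 3.464 Mbps.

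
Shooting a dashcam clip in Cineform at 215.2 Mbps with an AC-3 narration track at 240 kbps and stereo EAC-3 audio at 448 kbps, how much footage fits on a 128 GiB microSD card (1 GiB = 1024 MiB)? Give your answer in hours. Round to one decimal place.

1.4 hours

Audio total: 240 + 448 = 688 kbps = 0.688 Mbps.
Total bitrate: 215.2 + 0.688 = 215.888 Mbps.
Capacity: 128 GiB = 1,099,512 Mb.
Recording time: 1,099,512 / 215.888 = 5,093 s ≈ 1.41 hours.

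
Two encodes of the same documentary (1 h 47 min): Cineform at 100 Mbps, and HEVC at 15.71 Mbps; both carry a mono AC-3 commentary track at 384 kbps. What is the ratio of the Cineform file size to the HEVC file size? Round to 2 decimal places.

1 h 47 min = 107 min = 6420 s
Audio: 384 kbps = 0.384 Mbps.
Cineform: 100.384 Mbps × 6420 s = 644465.3 Mb = 80.558 GB.
HEVC: 16.094 Mbps × 6420 s = 103323.5 Mb = 12.915 GB.
Ratio: 80.558 / 12.915 = 6.237.

6.24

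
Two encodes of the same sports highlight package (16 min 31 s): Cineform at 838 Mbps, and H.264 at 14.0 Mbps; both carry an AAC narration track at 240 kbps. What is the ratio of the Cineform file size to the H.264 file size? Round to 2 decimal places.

16 min 31 s = 991 s
Audio: 240 kbps = 0.240 Mbps.
Cineform: 838.240 Mbps × 991 s = 830695.8 Mb = 103.837 GB.
H.264: 14.240 Mbps × 991 s = 14111.8 Mb = 1.764 GB.
Ratio: 103.837 / 1.764 = 58.865.

58.87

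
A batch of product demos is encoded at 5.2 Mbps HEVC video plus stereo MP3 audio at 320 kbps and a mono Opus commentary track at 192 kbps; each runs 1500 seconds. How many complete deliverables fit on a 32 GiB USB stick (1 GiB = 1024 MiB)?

Audio total: 320 + 192 = 512 kbps = 0.512 Mbps.
Total bitrate: 5.712 Mbps.
Per item: 5.712 Mbps × 1500 s = 8,568 Mb = 1,071 MB.
Capacity: 32 GiB = 274,878 Mb; 32.08 items → 32 complete.

32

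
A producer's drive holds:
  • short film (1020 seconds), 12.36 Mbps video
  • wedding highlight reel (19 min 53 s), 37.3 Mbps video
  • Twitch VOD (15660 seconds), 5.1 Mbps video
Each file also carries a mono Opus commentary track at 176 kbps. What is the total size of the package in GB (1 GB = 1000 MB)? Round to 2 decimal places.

Audio: 176 kbps = 0.176 Mbps.
short film: 12.536 Mbps × 1020 s = 12786.7 Mb
wedding highlight reel: 37.476 Mbps × 1193 s = 44708.9 Mb
Twitch VOD: 5.276 Mbps × 15660 s = 82622.2 Mb
Total: 140117.7 Mb = 17514.7 MB.
= 17.51 GB.

17.51 GB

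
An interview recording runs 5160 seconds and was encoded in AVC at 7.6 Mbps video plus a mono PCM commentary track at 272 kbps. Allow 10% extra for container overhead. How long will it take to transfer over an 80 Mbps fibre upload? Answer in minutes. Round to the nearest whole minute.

Audio: 272 kbps = 0.272 Mbps.
Total bitrate: 7.872 Mbps.
File: 7.872 Mbps × 5160 s = 40619.5 Mb.
With 10% container overhead: ×1.10. → 44681.5 Mb.
At 80 Mbps: 44681.5 / 80 = 558.5 s ≈ 9.31 minutes.

9 minutes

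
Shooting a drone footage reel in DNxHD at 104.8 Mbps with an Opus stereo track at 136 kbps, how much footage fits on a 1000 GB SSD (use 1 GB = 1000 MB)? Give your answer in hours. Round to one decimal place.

21.2 hours

Audio: 136 kbps = 0.136 Mbps.
Total bitrate: 104.8 + 0.136 = 104.936 Mbps.
Capacity: 1000 GB = 8,000,000 Mb.
Recording time: 8,000,000 / 104.936 = 76,237 s ≈ 21.2 hours.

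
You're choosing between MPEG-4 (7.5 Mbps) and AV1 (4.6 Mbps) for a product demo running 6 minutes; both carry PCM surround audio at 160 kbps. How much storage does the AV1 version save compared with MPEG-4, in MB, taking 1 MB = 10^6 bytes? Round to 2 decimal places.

6 min = 360 s
Audio: 160 kbps = 0.160 Mbps.
MPEG-4: 7.660 Mbps × 360 s = 2757.6 Mb = 344.700 MB.
AV1: 4.760 Mbps × 360 s = 1713.6 Mb = 214.200 MB.
Saving: 344.700 − 214.200 = 130.500 MB.

130.50 MB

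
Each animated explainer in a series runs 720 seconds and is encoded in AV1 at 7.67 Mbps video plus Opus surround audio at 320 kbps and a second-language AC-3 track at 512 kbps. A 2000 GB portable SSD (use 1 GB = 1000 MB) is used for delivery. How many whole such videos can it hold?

2613

Audio total: 320 + 512 = 832 kbps = 0.832 Mbps.
Total bitrate: 8.502 Mbps.
Per item: 8.502 Mbps × 720 s = 6,121 Mb = 765.2 MB.
Capacity: 2000 GB = 16,000,000 Mb; 2613.76 items → 2613 complete.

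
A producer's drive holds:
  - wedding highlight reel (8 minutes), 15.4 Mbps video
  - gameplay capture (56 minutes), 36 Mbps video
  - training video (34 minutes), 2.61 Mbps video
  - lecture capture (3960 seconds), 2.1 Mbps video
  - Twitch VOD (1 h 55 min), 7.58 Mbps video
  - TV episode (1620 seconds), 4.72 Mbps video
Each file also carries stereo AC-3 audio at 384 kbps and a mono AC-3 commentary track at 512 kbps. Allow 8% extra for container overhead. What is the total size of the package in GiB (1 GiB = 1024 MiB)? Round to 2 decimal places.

27.46 GiB

Audio total: 384 + 512 = 896 kbps = 0.896 Mbps.
wedding highlight reel: 16.296 Mbps × 480 s × 1.08 = 8447.8 Mb
gameplay capture: 36.896 Mbps × 3360 s × 1.08 = 133888.2 Mb
training video: 3.506 Mbps × 2040 s × 1.08 = 7724.4 Mb
lecture capture: 2.996 Mbps × 3960 s × 1.08 = 12813.3 Mb
Twitch VOD: 8.476 Mbps × 6900 s × 1.08 = 63163.2 Mb
TV episode: 5.616 Mbps × 1620 s × 1.08 = 9825.8 Mb
Total: 235862.7 Mb = 29482.8 MB.
= 27.46 GiB.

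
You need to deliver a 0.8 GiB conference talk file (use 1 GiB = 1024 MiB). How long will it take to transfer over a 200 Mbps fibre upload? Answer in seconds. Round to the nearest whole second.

File: 0.8 GiB = 6871.9 Mb.
At 200 Mbps: 6871.9 / 200 = 34.4 s ≈ 34.4 seconds.

34 seconds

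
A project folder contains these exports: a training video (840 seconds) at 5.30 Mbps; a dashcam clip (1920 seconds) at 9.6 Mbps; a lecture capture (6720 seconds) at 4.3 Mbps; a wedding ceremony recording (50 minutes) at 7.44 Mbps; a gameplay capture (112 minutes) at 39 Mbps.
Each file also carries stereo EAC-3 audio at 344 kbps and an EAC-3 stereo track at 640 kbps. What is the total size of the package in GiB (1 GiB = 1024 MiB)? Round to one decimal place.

Audio total: 344 + 640 = 984 kbps = 0.984 Mbps.
training video: 6.284 Mbps × 840 s = 5278.6 Mb
dashcam clip: 10.584 Mbps × 1920 s = 20321.3 Mb
lecture capture: 5.284 Mbps × 6720 s = 35508.5 Mb
wedding ceremony recording: 8.424 Mbps × 3000 s = 25272.0 Mb
gameplay capture: 39.984 Mbps × 6720 s = 268692.5 Mb
Total: 355072.8 Mb = 44384.1 MB.
= 41.34 GiB.

41.3 GiB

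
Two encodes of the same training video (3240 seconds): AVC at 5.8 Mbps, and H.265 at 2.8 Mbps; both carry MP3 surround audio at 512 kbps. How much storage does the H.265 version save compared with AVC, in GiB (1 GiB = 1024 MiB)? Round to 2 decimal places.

Audio: 512 kbps = 0.512 Mbps.
AVC: 6.312 Mbps × 3240 s = 20450.9 Mb = 2.381 GiB.
H.265: 3.312 Mbps × 3240 s = 10730.9 Mb = 1.249 GiB.
Saving: 2.381 − 1.249 = 1.132 GiB.

1.13 GiB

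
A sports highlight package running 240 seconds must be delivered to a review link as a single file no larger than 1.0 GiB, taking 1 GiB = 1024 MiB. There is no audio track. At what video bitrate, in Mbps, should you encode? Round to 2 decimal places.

35.79 Mbps

Budget: 1.0 GiB = 8589.9 Mb.
Total bitrate budget: 8589.9 Mb / 240 s = 35.791 Mbps.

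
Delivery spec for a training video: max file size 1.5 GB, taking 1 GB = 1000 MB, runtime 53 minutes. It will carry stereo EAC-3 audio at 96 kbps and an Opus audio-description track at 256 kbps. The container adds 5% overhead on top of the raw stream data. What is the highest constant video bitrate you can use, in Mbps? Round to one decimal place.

Budget: 1.5 GB = 12000.0 Mb.
Stream payload after overhead: 12000.0 / 1.05 = 11428.6 Mb.
53 min = 3180 s
Total bitrate budget: 11428.6 Mb / 3180 s = 3.594 Mbps.
Audio total: 96 + 256 = 352 kbps = 0.352 Mbps.
Video: 3.594 − 0.352 = 3.242 Mbps.

3.2 Mbps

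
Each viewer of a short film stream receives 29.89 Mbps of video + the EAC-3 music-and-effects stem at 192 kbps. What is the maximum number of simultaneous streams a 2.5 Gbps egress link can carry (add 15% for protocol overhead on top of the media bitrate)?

72

Audio: 192 kbps = 0.192 Mbps.
Per-viewer media rate: 30.082 Mbps.
On the wire with 15% overhead: 34.594 Mbps.
2.5 Gbps = 2,500 Mbps; 2,500 / 34.594 = 72.27 → 72 viewers.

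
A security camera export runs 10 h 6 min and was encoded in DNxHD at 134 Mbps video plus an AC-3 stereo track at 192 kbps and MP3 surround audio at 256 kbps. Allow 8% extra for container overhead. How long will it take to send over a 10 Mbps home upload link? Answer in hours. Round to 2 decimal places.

10 h 6 min = 606 min = 36360 s
Audio total: 192 + 256 = 448 kbps = 0.448 Mbps.
Total bitrate: 134.448 Mbps.
File: 134.448 Mbps × 36360 s = 4888529.3 Mb.
With 8% container overhead: ×1.08. → 5279611.6 Mb.
At 10 Mbps: 5279611.6 / 10 = 527961.2 s ≈ 147 hours.

146.66 hours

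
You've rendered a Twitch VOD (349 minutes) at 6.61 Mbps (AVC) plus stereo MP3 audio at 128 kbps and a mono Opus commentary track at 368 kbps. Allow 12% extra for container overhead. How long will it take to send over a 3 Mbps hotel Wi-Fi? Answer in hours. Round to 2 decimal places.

349 min = 20940 s
Audio total: 128 + 368 = 496 kbps = 0.496 Mbps.
Total bitrate: 7.106 Mbps.
File: 7.106 Mbps × 20940 s = 148799.6 Mb.
With 12% container overhead: ×1.12. → 166655.6 Mb.
At 3 Mbps: 166655.6 / 3 = 55551.9 s ≈ 15.4 hours.

15.43 hours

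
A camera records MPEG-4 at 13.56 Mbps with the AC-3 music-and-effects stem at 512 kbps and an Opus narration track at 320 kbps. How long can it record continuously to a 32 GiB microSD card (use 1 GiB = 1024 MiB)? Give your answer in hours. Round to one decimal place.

Audio total: 512 + 320 = 832 kbps = 0.832 Mbps.
Total bitrate: 13.56 + 0.832 = 14.392 Mbps.
Capacity: 32 GiB = 274,878 Mb.
Recording time: 274,878 / 14.392 = 19,099 s ≈ 5.31 hours.

5.3 hours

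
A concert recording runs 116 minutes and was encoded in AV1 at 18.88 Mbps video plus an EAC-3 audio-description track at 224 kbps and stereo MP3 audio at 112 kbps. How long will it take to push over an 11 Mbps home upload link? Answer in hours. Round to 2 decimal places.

116 min = 6960 s
Audio total: 224 + 112 = 336 kbps = 0.336 Mbps.
Total bitrate: 19.216 Mbps.
File: 19.216 Mbps × 6960 s = 133743.4 Mb.
At 11 Mbps: 133743.4 / 11 = 12158.5 s ≈ 3.38 hours.

3.38 hours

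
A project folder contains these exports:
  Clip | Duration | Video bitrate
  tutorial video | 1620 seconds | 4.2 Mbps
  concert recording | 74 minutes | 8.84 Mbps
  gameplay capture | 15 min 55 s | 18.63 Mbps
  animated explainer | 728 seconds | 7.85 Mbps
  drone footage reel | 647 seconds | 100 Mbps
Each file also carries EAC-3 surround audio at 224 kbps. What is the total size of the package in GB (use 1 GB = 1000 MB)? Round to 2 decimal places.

Audio: 224 kbps = 0.224 Mbps.
tutorial video: 4.424 Mbps × 1620 s = 7166.9 Mb
concert recording: 9.064 Mbps × 4440 s = 40244.2 Mb
gameplay capture: 18.854 Mbps × 955 s = 18005.6 Mb
animated explainer: 8.074 Mbps × 728 s = 5877.9 Mb
drone footage reel: 100.224 Mbps × 647 s = 64844.9 Mb
Total: 136139.4 Mb = 17017.4 MB.
= 17.02 GB.

17.02 GB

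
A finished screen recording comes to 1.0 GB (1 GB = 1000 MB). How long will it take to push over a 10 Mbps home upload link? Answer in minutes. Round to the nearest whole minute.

13 minutes

File: 1.0 GB = 8000.0 Mb.
At 10 Mbps: 8000.0 / 10 = 800.0 s ≈ 13.3 minutes.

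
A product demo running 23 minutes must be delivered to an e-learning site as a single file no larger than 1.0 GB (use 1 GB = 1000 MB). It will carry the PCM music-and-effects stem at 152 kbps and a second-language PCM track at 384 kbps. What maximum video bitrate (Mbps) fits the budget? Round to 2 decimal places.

5.26 Mbps

Budget: 1.0 GB = 8000.0 Mb.
23 min = 1380 s
Total bitrate budget: 8000.0 Mb / 1380 s = 5.797 Mbps.
Audio total: 152 + 384 = 536 kbps = 0.536 Mbps.
Video: 5.797 − 0.536 = 5.261 Mbps.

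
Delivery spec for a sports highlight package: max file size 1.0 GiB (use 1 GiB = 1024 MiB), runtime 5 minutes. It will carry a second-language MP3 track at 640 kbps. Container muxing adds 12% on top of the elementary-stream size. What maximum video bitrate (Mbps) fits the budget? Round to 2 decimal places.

Budget: 1.0 GiB = 8589.9 Mb.
Stream payload after overhead: 8589.9 / 1.12 = 7669.6 Mb.
5 min = 300 s
Total bitrate budget: 7669.6 Mb / 300 s = 25.565 Mbps.
Audio: 640 kbps = 0.640 Mbps.
Video: 25.565 − 0.640 = 24.925 Mbps.

24.93 Mbps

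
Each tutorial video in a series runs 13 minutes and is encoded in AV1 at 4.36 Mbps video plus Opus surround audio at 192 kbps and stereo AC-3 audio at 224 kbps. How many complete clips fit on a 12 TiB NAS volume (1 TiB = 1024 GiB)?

28334

13 min = 780 s
Audio total: 192 + 224 = 416 kbps = 0.416 Mbps.
Total bitrate: 4.776 Mbps.
Per item: 4.776 Mbps × 780 s = 3,725 Mb = 465.7 MB.
Capacity: 12 TiB = 105,553,116 Mb; 28334.28 items → 28334 complete.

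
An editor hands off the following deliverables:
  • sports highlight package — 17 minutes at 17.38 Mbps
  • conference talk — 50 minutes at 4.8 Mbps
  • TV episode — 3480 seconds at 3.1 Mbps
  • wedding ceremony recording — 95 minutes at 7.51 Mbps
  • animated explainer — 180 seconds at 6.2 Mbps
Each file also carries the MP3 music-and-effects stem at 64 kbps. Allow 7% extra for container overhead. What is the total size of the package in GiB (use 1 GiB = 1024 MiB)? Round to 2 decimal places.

10.92 GiB

Audio: 64 kbps = 0.064 Mbps.
sports highlight package: 17.444 Mbps × 1020 s × 1.07 = 19038.4 Mb
conference talk: 4.864 Mbps × 3000 s × 1.07 = 15613.4 Mb
TV episode: 3.164 Mbps × 3480 s × 1.07 = 11781.5 Mb
wedding ceremony recording: 7.574 Mbps × 5700 s × 1.07 = 46193.8 Mb
animated explainer: 6.264 Mbps × 180 s × 1.07 = 1206.4 Mb
Total: 93833.6 Mb = 11729.2 MB.
= 10.92 GiB.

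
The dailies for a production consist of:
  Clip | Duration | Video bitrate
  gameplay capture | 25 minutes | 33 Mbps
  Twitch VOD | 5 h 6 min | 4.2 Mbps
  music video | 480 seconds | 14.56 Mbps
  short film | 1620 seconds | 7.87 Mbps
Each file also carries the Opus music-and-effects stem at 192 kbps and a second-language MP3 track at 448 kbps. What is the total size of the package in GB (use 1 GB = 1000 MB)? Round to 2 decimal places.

20.05 GB

Audio total: 192 + 448 = 640 kbps = 0.640 Mbps.
gameplay capture: 33.640 Mbps × 1500 s = 50460.0 Mb
Twitch VOD: 4.840 Mbps × 18360 s = 88862.4 Mb
music video: 15.200 Mbps × 480 s = 7296.0 Mb
short film: 8.510 Mbps × 1620 s = 13786.2 Mb
Total: 160404.6 Mb = 20050.6 MB.
= 20.05 GB.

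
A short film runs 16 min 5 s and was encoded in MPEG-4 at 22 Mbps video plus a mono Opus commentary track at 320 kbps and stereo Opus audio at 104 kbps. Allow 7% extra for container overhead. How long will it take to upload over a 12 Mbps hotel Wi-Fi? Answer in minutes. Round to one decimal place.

32.2 minutes

16 min 5 s = 965 s
Audio total: 320 + 104 = 424 kbps = 0.424 Mbps.
Total bitrate: 22.424 Mbps.
File: 22.424 Mbps × 965 s = 21639.2 Mb.
With 7% container overhead: ×1.07. → 23153.9 Mb.
At 12 Mbps: 23153.9 / 12 = 1929.5 s ≈ 32.2 minutes.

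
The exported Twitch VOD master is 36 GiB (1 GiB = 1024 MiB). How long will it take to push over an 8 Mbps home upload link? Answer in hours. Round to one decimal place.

File: 36 GiB = 309237.6 Mb.
At 8 Mbps: 309237.6 / 8 = 38654.7 s ≈ 10.7 hours.

10.7 hours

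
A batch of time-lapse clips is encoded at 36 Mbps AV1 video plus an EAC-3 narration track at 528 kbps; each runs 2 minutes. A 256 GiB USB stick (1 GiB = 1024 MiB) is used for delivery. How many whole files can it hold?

501

2 min = 120 s
Audio: 528 kbps = 0.528 Mbps.
Total bitrate: 36.528 Mbps.
Per item: 36.528 Mbps × 120 s = 4,383 Mb = 547.9 MB.
Capacity: 256 GiB = 2,199,023 Mb; 501.68 items → 501 complete.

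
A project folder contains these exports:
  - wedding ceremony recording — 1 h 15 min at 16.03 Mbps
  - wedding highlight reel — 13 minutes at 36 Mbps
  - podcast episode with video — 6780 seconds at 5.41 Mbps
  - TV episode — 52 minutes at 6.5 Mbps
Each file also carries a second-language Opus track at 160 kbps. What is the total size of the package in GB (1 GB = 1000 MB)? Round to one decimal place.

Audio: 160 kbps = 0.160 Mbps.
wedding ceremony recording: 16.190 Mbps × 4500 s = 72855.0 Mb
wedding highlight reel: 36.160 Mbps × 780 s = 28204.8 Mb
podcast episode with video: 5.570 Mbps × 6780 s = 37764.6 Mb
TV episode: 6.660 Mbps × 3120 s = 20779.2 Mb
Total: 159603.6 Mb = 19950.5 MB.
= 19.95 GB.

20.0 GB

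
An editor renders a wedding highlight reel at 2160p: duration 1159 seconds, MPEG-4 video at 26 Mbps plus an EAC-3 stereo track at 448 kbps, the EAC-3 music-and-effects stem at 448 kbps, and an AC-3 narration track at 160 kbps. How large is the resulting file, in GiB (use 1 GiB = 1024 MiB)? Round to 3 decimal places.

3.651 GiB

Audio total: 448 + 448 + 160 = 1056 kbps = 1.056 Mbps.
Total bitrate: 26 + 1.056 = 27.056 Mbps.
Stream data: 27.056 Mbps × 1159 s = 31357.9 Mb.
31,358 Mb = 3,919,738,000 bytes ÷ 1,073,741,824 = 3.651 GiB.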